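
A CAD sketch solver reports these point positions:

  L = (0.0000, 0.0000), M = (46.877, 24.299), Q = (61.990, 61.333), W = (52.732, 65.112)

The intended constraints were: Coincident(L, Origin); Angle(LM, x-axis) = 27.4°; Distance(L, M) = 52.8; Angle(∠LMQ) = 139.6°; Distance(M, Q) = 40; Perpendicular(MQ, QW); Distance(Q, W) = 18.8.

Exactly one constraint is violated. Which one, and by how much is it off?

Distance(Q, W) = 18.8 — off by 8.80.

L = (0.00, 0.00) ✓; LM at 27.40° ✓; |LM| = 52.80 ✓; ∠LMQ = 139.6° ✓; |MQ| = 40.00 ✓; ∠(MQ, QW) = 89.99° ✓; |QW| = 10.00 ✗.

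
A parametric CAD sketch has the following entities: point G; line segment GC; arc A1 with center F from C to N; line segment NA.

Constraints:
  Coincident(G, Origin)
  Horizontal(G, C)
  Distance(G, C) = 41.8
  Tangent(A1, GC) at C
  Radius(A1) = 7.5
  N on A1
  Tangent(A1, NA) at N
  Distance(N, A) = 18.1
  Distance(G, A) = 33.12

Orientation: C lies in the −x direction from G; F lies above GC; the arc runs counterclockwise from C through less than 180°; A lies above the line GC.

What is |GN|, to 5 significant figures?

35.432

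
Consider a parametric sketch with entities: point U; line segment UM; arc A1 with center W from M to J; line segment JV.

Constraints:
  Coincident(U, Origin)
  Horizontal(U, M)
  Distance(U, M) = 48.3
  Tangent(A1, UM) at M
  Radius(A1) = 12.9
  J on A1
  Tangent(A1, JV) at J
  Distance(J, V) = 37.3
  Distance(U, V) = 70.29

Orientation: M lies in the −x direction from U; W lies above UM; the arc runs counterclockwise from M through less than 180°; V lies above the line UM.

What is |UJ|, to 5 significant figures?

39.650

Checks: |WJ| = 12.90 ✓; ∠(WJ, JV) = 90.00° ✓; |JV| = 37.30 ✓; |UV| = 70.29 ✓.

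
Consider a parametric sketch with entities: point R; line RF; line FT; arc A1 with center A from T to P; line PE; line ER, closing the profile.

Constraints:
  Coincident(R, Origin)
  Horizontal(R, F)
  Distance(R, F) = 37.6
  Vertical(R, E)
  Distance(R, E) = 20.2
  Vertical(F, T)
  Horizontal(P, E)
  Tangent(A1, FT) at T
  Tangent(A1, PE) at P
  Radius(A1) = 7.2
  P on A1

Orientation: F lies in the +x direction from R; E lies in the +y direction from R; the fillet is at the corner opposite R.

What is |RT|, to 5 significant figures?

39.784

R is at the origin; R and F share the same y with |RF| = 37.6 and F on the +x side, so F = (37.600, 0.0000). R and E share the same x with |RE| = 20.2 and E on the +y side, so E = (0.0000, 20.200). The virtual corner opposite R is at (37.600, 20.200). Tangency of A1 to FT means the radius AT is perpendicular to FT and A1 meets PE tangentially, so AP is at right angles to PE, with radius 7.2, so the center A sits 7.2 in from both sides at A = (30.400, 13.000). That places the tangent points at T = (37.600, 13.000) on FT and P = (30.400, 20.200) on PE. Then |RT| = |T − R| = 39.784.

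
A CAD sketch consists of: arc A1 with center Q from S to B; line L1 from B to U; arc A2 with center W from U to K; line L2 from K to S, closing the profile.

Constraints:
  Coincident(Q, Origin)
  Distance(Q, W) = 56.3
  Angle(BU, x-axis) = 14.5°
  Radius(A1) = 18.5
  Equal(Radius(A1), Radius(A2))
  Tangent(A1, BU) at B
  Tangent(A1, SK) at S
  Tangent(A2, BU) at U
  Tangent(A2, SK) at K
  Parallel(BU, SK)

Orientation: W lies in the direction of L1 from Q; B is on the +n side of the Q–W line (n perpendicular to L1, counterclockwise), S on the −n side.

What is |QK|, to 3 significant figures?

59.3

The slot axis is L1's direction at 14.5°, so u = (cos 14.5°, sin 14.5°) = (0.968, 0.250) and n = (−sin 14.5°, cos 14.5°) = (-0.250, 0.968). Q is at the origin and W lies 56.3 along u from Q, so W = 56.3·u = (54.5, 14.1). Tangency of A1 to both parallel lines with radius 18.5 puts B and S at Q ± 18.5·n: B = (-4.63, 17.9), S = (4.63, -17.9). Equal radii place U and K the same way about W: U = W + 18.5·n = (49.9, 32.0), K = W − 18.5·n = (59.1, -3.81). Then |QK| = |K − Q| = 59.3.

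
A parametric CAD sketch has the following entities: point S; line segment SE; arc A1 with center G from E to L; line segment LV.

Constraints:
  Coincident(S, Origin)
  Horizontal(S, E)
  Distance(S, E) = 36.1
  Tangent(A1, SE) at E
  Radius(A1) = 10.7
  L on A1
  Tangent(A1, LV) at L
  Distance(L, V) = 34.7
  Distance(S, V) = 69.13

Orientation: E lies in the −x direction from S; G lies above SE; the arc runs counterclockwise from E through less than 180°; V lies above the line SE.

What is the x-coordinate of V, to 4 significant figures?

-55.25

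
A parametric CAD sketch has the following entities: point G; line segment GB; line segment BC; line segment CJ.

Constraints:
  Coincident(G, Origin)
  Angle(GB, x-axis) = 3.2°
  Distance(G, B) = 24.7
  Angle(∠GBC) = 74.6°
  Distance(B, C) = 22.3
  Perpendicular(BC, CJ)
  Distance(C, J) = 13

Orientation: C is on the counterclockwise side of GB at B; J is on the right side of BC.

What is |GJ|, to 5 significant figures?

40.037

∠GBC = 74.6°, so BC runs at 3.2° + (180° − 74.6°) = 108.60° from the x-axis; with |BC| = 22.3, C = B + 22.3·(cos 108.60°, sin 108.60°) = (17.549, 22.514). The perpendicularity gives CJ at right angles to BC; with |CJ| = 13.0 on the right of BC, J = C + 13.0·(0.94777, 0.31896) = (29.870, 26.660). Then |GJ| = |J − G| = 40.037.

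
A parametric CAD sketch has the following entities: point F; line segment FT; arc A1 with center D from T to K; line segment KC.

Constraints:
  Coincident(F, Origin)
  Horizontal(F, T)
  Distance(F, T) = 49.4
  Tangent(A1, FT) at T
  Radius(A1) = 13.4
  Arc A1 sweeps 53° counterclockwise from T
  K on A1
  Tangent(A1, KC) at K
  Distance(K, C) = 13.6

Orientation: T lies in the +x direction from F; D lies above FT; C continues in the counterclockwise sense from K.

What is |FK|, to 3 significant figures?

60.3

Since A1 is tangent to FT there, DT ⟂ FT, so D = T + (0, 13.4) = (49.4, 13.4). On A1, T sits at bearing -90° from D; a 53° counterclockwise sweep puts K at bearing -37°, so K = D + 13.4·(cos -37°, sin -37°) = (60.1, 5.34). Then |FK| = |K − F| = 60.3.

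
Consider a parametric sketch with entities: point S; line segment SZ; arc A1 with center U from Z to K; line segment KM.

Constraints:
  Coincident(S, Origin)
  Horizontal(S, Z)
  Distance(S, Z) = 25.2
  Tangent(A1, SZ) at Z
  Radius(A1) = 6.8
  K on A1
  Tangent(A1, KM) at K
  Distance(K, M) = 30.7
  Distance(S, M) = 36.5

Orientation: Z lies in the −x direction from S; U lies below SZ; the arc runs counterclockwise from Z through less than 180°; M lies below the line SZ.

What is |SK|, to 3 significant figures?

32.4

Checks: |UK| = 6.800 ✓; ∠(UK, KM) = 90.00° ✓; |KM| = 30.70 ✓; |SM| = 36.50 ✓.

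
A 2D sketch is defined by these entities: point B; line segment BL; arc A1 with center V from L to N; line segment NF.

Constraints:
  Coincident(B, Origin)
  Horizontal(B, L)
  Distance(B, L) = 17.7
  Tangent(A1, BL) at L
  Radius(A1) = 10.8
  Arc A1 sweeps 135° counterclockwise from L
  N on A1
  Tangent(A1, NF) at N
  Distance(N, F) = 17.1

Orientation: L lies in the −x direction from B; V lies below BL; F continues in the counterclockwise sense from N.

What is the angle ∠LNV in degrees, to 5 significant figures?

22.500°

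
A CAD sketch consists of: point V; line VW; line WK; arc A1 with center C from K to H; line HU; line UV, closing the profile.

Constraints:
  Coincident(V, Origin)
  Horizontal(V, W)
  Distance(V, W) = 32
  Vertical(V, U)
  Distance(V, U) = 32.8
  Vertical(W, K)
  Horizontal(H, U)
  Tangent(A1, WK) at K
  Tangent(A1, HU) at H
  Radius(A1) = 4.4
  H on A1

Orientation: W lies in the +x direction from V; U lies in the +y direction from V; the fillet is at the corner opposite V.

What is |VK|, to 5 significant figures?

42.785

The virtual corner opposite V is at (32.000, 32.800). A1 meets WK tangentially, so CK is at right angles to WK and the tangent condition forces CH to be normal to HU, with radius 4.4, so the center C sits 4.4 in from both sides at C = (27.600, 28.400). That places the tangent points at K = (32.000, 28.400) on WK and H = (27.600, 32.800) on HU. Then |VK| = |K − V| = 42.785.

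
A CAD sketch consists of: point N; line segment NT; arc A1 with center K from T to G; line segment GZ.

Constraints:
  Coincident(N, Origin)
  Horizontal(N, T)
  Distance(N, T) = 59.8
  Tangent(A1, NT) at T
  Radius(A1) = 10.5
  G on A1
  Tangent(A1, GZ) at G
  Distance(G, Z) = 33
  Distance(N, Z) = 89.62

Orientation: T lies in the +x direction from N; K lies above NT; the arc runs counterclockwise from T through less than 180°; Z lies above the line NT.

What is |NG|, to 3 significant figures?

69.9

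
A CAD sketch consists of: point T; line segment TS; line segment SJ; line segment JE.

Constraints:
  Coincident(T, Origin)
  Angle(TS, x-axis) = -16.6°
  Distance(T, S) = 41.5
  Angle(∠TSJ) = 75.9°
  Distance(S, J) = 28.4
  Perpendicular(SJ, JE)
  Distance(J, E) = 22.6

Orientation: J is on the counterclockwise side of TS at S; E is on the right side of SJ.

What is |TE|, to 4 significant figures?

65.46

T is at the origin; TS runs at -16.6° with length 41.5, so S = 41.5·(cos -16.6°, sin -16.6°) = (39.77, -11.86). ∠TSJ = 75.9°, so SJ runs at -16.6° + (180° − 75.9°) = 87.50° from the x-axis; with |SJ| = 28.4, J = S + 28.4·(cos 87.50°, sin 87.50°) = (41.01, 16.52). SJ is perpendicular to JE; with |JE| = 22.6 on the right of SJ, E = J + 22.6·(0.9990, -0.04362) = (63.59, 15.53). Then |TE| = |E − T| = 65.46.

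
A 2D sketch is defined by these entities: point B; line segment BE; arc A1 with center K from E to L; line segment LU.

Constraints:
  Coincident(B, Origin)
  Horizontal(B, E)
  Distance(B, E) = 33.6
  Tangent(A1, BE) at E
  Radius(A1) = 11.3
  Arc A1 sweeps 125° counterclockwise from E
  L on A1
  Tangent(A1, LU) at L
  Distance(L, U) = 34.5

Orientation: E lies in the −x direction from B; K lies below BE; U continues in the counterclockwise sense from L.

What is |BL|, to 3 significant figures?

46.4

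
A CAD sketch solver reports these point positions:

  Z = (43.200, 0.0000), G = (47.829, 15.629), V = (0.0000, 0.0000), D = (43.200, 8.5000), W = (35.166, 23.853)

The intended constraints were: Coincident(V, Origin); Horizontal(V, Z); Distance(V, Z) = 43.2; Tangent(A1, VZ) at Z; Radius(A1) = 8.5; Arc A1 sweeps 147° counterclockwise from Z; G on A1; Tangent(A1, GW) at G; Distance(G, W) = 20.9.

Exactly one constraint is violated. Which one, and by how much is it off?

Distance(G, W) = 20.9 — off by 5.80.

V = (0.00, 0.00) ✓; V.y = 0.00, Z.y = 0.00 ✓; |VZ| = 43.20 ✓; ∠(DZ, ZV) = 90.00° ✓; |DZ| = 8.500 ✓; bearing(D→G) − bearing(D→Z) = 147.0° ✓; |DG| = 8.500 ✓; ∠(DG, GW) = 90.01° ✓; |GW| = 15.10 ✗.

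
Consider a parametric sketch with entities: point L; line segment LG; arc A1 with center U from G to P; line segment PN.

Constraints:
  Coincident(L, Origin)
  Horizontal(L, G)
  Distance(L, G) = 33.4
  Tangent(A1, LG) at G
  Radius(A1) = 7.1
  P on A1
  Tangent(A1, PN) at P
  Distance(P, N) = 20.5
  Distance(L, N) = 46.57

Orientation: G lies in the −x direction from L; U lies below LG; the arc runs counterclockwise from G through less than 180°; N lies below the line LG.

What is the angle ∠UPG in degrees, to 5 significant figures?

39.972°

Checks: |UP| = 7.100 ✓; ∠(UP, PN) = 90.00° ✓; |PN| = 20.50 ✓; |LN| = 46.57 ✓.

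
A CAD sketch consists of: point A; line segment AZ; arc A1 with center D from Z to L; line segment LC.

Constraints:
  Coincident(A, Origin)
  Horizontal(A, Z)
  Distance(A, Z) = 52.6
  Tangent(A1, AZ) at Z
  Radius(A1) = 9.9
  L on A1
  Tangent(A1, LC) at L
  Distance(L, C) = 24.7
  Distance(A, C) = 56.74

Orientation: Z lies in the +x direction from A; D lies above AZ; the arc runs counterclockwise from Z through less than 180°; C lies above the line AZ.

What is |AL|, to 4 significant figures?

62.37

Checks: A = (0.00, 0.00) ✓; |DL| = 9.900 ✓; ∠(DL, LC) = 90.00° ✓; |LC| = 24.70 ✓; |AC| = 56.74 ✓.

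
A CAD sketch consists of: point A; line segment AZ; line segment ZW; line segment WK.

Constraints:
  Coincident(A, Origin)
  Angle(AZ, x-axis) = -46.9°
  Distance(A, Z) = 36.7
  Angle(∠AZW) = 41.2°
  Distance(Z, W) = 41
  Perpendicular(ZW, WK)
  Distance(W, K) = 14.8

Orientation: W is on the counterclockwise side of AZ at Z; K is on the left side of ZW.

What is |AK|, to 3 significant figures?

16.3

∠AZW = 41.2°, so ZW runs at -46.9° + (180° − 41.2°) = 91.9° from the x-axis; with |ZW| = 41.0, W = Z + 41.0·(cos 91.9°, sin 91.9°) = (23.7, 14.2). ZW is perpendicular to WK; with |WK| = 14.8 on the left of ZW, K = W + 14.8·(-0.999, -0.0332) = (8.92, 13.7). Then |AK| = |K − A| = 16.3.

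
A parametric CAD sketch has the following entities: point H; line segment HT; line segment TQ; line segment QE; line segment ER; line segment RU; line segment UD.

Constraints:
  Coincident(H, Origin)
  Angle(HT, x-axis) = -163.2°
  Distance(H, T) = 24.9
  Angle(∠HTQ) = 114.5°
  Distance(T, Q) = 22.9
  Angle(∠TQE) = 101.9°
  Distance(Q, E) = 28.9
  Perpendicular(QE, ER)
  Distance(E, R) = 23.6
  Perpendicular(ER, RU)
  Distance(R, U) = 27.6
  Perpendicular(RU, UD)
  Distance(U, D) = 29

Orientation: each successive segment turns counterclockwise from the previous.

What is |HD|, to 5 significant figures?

44.832

ER ⟂ RU, so RU runs at 160.40°; with |RU| = 27.6, U = (-17.764, -8.0939). RU is perpendicular to UD, so UD runs at -109.60°; with |UD| = 29.0, D = (-27.492, -35.414). Then |HD| = |D − H| = 44.832.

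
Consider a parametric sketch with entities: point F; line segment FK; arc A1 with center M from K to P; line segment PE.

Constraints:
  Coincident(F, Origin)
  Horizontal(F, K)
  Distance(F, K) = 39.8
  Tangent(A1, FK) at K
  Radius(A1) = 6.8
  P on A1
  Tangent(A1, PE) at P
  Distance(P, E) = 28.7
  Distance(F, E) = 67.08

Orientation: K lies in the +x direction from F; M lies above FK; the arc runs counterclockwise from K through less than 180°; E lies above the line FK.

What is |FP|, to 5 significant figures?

45.532

Checks: |MP| = 6.800 ✓; ∠(MP, PE) = 90.00° ✓; |PE| = 28.70 ✓; |FE| = 67.08 ✓.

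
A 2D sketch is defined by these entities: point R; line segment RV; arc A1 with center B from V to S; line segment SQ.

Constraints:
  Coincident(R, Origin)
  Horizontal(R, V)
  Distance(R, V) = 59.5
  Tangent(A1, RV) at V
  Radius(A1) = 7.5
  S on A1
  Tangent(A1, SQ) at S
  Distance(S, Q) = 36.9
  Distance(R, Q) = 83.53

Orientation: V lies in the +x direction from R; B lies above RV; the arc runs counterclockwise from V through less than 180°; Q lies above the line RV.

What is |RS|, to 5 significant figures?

67.265

R is at the origin; R and V share the same y with |RV| = 59.5 and V on the +x side, so V = (59.500, 0.0000). The tangent condition forces BV to be normal to RV, so B = V + (0, 7.5) = (59.500, 7.5000). Since BS ⟂ SQ (tangency), |BQ| = √(7.5² + 36.9²) = 37.654 regardless of where S sits on A1. So Q lies on both circle(R, 83.53) and circle(B, 37.654); the above-RV intersection is Q = (71.496, 43.193). S is the foot of the tangent from Q: S = (66.943, 6.5745).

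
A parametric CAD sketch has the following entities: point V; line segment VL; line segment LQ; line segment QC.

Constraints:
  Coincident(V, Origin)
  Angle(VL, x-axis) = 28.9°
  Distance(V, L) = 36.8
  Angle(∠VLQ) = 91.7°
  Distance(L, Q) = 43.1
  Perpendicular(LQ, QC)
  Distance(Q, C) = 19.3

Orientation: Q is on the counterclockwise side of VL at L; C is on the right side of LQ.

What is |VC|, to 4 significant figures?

71.40

∠VLQ = 91.7°, so LQ runs at 28.9° + (180° − 91.7°) = 117.2° from the x-axis; with |LQ| = 43.1, Q = L + 43.1·(cos 117.2°, sin 117.2°) = (12.52, 56.12). The perpendicularity gives QC at right angles to LQ; with |QC| = 19.3 on the right of LQ, C = Q + 19.3·(0.8894, 0.4571) = (29.68, 64.94). Then |VC| = |C − V| = 71.40.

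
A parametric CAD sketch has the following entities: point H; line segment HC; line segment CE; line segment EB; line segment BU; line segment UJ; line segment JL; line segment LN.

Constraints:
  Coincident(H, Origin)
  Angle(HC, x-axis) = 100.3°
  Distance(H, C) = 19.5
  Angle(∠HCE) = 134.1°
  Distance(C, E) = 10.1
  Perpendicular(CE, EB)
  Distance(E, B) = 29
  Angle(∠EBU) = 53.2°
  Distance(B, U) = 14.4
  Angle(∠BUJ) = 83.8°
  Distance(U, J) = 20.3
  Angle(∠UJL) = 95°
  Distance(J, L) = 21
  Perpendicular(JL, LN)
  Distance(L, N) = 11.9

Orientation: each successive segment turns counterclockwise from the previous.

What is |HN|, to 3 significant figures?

37.8

H is at the origin; HC runs at 100.3° with length 19.5, so C = (-3.49, 19.2). ∠HCE = 134.1° gives CE at 146° from the x-axis; with |CE| = 10.1, E = (-11.9, 24.8). The perpendicularity gives EB at right angles to CE, so EB runs at -124°; with |EB| = 29.0, B = (-28.0, 0.706). ∠EBU = 53.2° gives BU at 3.00° from the x-axis; with |BU| = 14.4, U = (-13.6, 1.46). ∠BUJ = 83.8° gives UJ at 99.2° from the x-axis; with |UJ| = 20.3, J = (-16.9, 21.5). ∠UJL = 95.0° gives JL at -176° from the x-axis; with |JL| = 21.0, L = (-37.8, 20.0). JL ⟂ LN, so LN runs at -85.8°; with |LN| = 11.9, N = (-36.9, 8.09). Then |HN| = |N − H| = 37.8.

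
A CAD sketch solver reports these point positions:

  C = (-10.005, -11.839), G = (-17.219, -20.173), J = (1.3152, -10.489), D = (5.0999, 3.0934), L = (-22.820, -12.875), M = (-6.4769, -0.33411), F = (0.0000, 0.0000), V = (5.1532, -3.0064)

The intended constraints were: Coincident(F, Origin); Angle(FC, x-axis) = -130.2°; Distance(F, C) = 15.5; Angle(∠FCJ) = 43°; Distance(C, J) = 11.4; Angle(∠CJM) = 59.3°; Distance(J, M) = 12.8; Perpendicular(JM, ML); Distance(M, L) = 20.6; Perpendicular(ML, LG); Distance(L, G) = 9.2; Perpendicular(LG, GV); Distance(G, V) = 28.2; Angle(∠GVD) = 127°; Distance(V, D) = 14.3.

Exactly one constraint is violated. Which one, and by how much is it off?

Distance(V, D) = 14.3 — off by 8.20.

F = (0.00, 0.00) ✓; FC at -130.2° ✓; |FC| = 15.50 ✓; ∠FCJ = 43.00° ✓; |CJ| = 11.40 ✓; ∠CJM = 59.30° ✓; |JM| = 12.80 ✓; ∠(JM, ML) = 90.00° ✓; |ML| = 20.60 ✓; ∠(ML, LG) = 90.00° ✓; |LG| = 9.200 ✓; ∠(LG, GV) = 89.99° ✓; |GV| = 28.20 ✓; ∠GVD = 127.0° ✓; |VD| = 6.100 ✗.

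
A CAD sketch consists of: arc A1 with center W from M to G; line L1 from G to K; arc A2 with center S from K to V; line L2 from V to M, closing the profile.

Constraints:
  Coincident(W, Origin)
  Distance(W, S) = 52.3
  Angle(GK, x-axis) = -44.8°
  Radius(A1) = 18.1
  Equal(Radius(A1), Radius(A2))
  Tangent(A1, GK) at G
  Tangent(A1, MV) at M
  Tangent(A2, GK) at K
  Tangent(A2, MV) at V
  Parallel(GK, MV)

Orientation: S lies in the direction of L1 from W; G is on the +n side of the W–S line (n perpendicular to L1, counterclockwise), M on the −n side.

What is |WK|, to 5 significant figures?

55.343

The slot axis is L1's direction at -44.8°, so u = (cos -44.8°, sin -44.8°) = (0.70957, -0.70463) and n = (−sin -44.8°, cos -44.8°) = (0.70463, 0.70957). W is at the origin and S lies 52.3 along u from W, so S = 52.3·u = (37.111, -36.852). Tangency of A1 to both parallel lines with radius 18.1 puts G and M at W ± 18.1·n: G = (12.754, 12.843), M = (-12.754, -12.843). Equal radii place K and V the same way about S: K = S + 18.1·n = (49.864, -24.009), V = S − 18.1·n = (24.357, -49.696). Then |WK| = |K − W| = 55.343.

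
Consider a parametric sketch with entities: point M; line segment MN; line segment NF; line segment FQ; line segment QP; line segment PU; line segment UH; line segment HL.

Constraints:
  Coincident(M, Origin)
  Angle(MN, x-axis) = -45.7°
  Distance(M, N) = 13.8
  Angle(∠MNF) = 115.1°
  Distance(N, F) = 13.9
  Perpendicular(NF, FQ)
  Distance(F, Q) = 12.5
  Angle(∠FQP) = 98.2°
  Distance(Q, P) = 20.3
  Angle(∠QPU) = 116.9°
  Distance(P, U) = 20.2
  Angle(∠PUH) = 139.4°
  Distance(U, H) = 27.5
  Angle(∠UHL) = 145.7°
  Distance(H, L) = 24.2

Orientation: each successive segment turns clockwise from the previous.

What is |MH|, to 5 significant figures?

42.047

M is at the origin; MN runs at -45.7° with length 13.8, so N = (9.6381, -9.8766). ∠MNF = 115.1° gives NF at -110.60° from the x-axis; with |NF| = 13.9, F = (4.7475, -22.888). NF is perpendicular to FQ, so FQ runs at 159.40°; with |FQ| = 12.5, Q = (-6.9532, -18.490). ∠FQP = 98.2° gives QP at 77.600° from the x-axis; with |QP| = 20.3, P = (-2.5941, 1.3367). ∠QPU = 116.9° gives PU at 14.500° from the x-axis; with |PU| = 20.2, U = (16.962, 6.3944). ∠PUH = 139.4° gives UH at -26.100° from the x-axis; with |UH| = 27.5, H = (41.658, -5.7040). Then |MH| = |H − M| = 42.047.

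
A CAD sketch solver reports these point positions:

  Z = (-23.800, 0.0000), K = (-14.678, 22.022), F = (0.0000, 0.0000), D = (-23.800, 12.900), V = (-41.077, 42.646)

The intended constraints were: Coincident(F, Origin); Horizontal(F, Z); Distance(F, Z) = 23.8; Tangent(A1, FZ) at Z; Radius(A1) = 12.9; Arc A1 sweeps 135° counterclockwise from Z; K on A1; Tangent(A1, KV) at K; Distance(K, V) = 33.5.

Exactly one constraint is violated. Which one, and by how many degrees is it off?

Tangent(A1, KV) at K — off by 7.00°.

F = (0.00, 0.00) ✓; F.y = 0.00, Z.y = 0.00 ✓; |FZ| = 23.80 ✓; ∠(DZ, ZF) = 90.00° ✓; |DZ| = 12.90 ✓; bearing(D→K) − bearing(D→Z) = 135.0° ✓; |DK| = 12.90 ✓; ∠(DK, KV) = 83.00° ✗; |KV| = 33.50 ✓.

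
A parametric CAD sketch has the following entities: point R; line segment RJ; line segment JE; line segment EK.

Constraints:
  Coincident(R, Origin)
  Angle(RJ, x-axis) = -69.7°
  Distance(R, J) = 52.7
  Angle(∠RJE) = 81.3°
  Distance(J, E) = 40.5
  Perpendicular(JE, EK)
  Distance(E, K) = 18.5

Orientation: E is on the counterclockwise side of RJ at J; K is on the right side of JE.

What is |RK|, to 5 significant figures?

77.728

∠RJE = 81.3°, so JE runs at -69.7° + (180° − 81.3°) = 29.000° from the x-axis; with |JE| = 40.5, E = J + 40.5·(cos 29.000°, sin 29.000°) = (53.706, -29.792). The perpendicularity gives EK at right angles to JE; with |EK| = 18.5 on the right of JE, K = E + 18.5·(0.48481, -0.87462) = (62.675, -45.972). Then |RK| = |K − R| = 77.728.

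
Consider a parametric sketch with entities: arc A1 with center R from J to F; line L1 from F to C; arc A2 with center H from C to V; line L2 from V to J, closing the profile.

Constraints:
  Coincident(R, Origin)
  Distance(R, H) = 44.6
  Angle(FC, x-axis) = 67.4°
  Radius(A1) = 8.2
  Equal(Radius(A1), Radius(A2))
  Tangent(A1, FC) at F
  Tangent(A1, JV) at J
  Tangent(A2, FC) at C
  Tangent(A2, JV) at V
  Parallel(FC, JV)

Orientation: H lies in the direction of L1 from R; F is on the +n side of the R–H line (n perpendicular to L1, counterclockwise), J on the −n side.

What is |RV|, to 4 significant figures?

45.35

Tangency of A1 to both parallel lines with radius 8.2 puts F and J at R ± 8.2·n: F = (-7.570, 3.151), J = (7.570, -3.151). Equal radii place C and V the same way about H: C = H + 8.2·n = (9.569, 44.33), V = H − 8.2·n = (24.71, 38.02). Then |RV| = |V − R| = 45.35.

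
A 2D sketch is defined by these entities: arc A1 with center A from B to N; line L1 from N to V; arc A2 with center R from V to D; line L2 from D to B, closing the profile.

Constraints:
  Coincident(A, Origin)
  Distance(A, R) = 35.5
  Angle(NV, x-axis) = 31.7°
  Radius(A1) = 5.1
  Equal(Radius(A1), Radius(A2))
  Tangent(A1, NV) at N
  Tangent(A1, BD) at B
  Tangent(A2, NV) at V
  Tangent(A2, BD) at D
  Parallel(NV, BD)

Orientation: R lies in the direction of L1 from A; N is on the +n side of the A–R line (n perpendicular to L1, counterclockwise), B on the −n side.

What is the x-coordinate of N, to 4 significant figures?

-2.680

A is at the origin and R lies 35.5 along u from A, so R = 35.5·u = (30.20, 18.65). Tangency of A1 to both parallel lines with radius 5.1 puts N and B at A ± 5.1·n: N = (-2.680, 4.339), B = (2.680, -4.339). So N.x = -2.680.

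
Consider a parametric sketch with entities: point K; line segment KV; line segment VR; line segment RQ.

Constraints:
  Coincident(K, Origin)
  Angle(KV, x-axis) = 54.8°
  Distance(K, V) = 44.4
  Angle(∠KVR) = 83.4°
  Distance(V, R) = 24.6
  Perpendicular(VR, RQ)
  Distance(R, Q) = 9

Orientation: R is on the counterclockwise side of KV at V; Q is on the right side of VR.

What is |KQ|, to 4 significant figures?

56.57

K is at the origin; KV runs at 54.8° with length 44.4, so V = 44.4·(cos 54.8°, sin 54.8°) = (25.59, 36.28). ∠KVR = 83.4°, so VR runs at 54.8° + (180° − 83.4°) = 151.4° from the x-axis; with |VR| = 24.6, R = V + 24.6·(cos 151.4°, sin 151.4°) = (3.995, 48.06). The perpendicularity gives RQ at right angles to VR; with |RQ| = 9.0 on the right of VR, Q = R + 9.0·(0.4787, 0.8780) = (8.303, 55.96). Then |KQ| = |Q − K| = 56.57.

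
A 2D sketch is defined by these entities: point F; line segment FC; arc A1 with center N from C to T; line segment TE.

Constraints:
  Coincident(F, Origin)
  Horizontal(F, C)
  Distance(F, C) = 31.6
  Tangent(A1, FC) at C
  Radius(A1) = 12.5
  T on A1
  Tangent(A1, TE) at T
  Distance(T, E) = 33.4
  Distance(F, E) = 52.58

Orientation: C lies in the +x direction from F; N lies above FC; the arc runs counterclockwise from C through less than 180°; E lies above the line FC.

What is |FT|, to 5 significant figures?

46.265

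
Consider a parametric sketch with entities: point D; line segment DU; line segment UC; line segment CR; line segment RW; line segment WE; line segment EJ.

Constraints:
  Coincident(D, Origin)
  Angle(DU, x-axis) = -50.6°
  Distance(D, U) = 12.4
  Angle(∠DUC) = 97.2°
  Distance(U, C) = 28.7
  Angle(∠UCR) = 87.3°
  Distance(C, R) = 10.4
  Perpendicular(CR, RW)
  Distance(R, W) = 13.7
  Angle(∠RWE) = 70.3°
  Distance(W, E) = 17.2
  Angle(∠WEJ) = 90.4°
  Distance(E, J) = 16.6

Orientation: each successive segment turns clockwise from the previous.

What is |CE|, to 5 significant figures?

9.7981

CR is perpendicular to RW, so RW runs at 43.900°; with |RW| = 13.7, W = (-9.1886, -13.441). ∠RWE = 70.3° gives WE at -65.800° from the x-axis; with |WE| = 17.2, E = (-2.1379, -29.130). Then |CE| = |E − C| = 9.7981.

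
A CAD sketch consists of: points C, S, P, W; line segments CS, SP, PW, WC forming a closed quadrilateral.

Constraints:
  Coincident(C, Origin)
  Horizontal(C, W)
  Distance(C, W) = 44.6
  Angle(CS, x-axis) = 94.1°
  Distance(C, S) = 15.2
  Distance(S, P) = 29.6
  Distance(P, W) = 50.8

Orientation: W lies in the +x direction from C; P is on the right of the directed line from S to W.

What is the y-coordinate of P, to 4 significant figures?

-14.28

Checks: |SP| = 29.60 ✓; |PW| = 50.80 ✓.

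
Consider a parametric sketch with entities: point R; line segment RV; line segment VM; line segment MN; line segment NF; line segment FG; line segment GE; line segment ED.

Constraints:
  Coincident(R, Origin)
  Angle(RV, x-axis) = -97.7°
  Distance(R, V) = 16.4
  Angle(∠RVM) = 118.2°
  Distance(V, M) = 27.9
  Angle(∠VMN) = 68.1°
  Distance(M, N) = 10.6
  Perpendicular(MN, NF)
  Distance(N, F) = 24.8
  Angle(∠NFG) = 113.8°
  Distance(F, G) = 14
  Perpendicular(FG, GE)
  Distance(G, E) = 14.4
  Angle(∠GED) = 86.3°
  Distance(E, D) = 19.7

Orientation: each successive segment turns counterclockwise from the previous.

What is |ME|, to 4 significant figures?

19.05

R is at the origin; RV runs at -97.7° with length 16.4, so V = (-2.197, -16.25). ∠RVM = 118.2° gives VM at -35.90° from the x-axis; with |VM| = 27.9, M = (20.40, -32.61). ∠VMN = 68.1° gives MN at 76.00° from the x-axis; with |MN| = 10.6, N = (22.97, -22.33). MN is perpendicular to NF, so NF runs at 166.0°; with |NF| = 24.8, F = (-1.096, -16.33). ∠NFG = 113.8° gives FG at -127.8° from the x-axis; with |FG| = 14.0, G = (-9.677, -27.39). FG ⟂ GE, so GE runs at -37.80°; with |GE| = 14.4, E = (1.701, -36.22). Then |ME| = |E − M| = 19.05.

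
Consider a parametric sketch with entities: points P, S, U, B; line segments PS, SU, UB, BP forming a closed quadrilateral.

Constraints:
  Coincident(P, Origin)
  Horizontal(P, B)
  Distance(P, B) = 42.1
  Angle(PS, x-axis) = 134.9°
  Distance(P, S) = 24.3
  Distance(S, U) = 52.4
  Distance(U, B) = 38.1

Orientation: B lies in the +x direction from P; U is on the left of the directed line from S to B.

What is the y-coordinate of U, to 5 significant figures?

36.604

Checks: |SU| = 52.40 ✓; |UB| = 38.10 ✓.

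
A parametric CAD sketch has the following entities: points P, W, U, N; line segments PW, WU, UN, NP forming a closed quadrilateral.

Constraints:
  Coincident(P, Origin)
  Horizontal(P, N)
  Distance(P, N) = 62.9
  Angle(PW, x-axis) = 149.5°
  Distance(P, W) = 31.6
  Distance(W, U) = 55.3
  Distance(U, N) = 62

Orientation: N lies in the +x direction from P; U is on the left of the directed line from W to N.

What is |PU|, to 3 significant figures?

49.0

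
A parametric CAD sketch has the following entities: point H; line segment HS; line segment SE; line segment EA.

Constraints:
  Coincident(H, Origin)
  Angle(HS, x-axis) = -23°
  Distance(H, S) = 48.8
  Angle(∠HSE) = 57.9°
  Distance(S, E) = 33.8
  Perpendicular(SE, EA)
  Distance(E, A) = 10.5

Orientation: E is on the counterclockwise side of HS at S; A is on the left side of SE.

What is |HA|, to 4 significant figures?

31.83

H is at the origin; HS runs at -23.0° with length 48.8, so S = 48.8·(cos -23.0°, sin -23.0°) = (44.92, -19.07). ∠HSE = 57.9°, so SE runs at -23.0° + (180° − 57.9°) = 99.10° from the x-axis; with |SE| = 33.8, E = S + 33.8·(cos 99.10°, sin 99.10°) = (39.57, 14.31). SE ⟂ EA; with |EA| = 10.5 on the left of SE, A = E + 10.5·(-0.9874, -0.1582) = (29.21, 12.65). Then |HA| = |A − H| = 31.83.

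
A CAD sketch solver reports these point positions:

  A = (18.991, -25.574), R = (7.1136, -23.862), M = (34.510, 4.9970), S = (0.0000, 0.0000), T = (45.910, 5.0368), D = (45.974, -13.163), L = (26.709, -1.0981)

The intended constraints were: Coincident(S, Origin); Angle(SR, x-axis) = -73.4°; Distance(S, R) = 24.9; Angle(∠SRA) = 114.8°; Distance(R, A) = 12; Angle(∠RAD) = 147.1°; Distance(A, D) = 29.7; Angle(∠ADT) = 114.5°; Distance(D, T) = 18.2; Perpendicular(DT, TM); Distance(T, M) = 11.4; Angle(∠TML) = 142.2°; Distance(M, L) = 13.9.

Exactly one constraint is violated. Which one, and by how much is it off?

Distance(M, L) = 13.9 — off by 4.00.

S = (0.00, 0.00) ✓; SR at -73.40° ✓; |SR| = 24.90 ✓; ∠SRA = 114.8° ✓; |RA| = 12.00 ✓; ∠RAD = 147.1° ✓; |AD| = 29.70 ✓; ∠ADT = 114.5° ✓; |DT| = 18.20 ✓; ∠(DT, TM) = 90.00° ✓; |TM| = 11.40 ✓; ∠TML = 142.2° ✓; |ML| = 9.900 ✗.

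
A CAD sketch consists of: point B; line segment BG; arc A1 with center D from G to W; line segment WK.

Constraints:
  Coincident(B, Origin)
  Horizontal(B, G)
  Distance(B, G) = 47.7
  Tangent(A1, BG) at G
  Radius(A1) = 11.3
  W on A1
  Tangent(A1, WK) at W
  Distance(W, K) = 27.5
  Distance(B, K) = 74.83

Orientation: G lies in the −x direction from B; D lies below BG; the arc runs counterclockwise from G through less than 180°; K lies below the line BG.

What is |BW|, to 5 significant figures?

59.064

Checks: |DW| = 11.30 ✓; ∠(DW, WK) = 90.00° ✓; |WK| = 27.50 ✓; |BK| = 74.83 ✓.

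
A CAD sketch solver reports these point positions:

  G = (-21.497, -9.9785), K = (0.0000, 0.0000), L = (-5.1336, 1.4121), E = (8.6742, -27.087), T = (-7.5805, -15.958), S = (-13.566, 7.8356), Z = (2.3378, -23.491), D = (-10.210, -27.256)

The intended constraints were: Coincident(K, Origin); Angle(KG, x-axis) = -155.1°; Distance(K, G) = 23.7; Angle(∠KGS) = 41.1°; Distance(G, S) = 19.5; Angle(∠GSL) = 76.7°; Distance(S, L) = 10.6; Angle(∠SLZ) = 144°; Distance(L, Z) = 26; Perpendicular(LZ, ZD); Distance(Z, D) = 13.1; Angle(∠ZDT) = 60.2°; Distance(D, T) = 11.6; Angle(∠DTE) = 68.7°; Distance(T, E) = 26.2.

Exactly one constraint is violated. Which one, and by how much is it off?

Distance(T, E) = 26.2 — off by 6.50.

K = (0.00, 0.00) ✓; KG at -155.1° ✓; |KG| = 23.70 ✓; ∠KGS = 41.10° ✓; |GS| = 19.50 ✓; ∠GSL = 76.70° ✓; |SL| = 10.60 ✓; ∠SLZ = 144.0° ✓; |LZ| = 26.00 ✓; ∠(LZ, ZD) = 90.00° ✓; |ZD| = 13.10 ✓; ∠ZDT = 60.20° ✓; |DT| = 11.60 ✓; ∠DTE = 68.70° ✓; |TE| = 19.70 ✗.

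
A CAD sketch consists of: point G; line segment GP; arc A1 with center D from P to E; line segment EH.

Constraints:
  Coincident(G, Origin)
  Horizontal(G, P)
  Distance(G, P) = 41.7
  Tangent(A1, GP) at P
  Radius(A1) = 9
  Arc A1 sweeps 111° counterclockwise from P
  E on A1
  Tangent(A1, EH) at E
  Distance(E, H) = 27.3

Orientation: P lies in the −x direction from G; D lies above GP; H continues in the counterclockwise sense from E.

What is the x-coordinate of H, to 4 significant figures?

-43.08

G is at the origin; GP is horizontal with |GP| = 41.7 and P on the −x side, so P = (-41.70, 0.000). The tangent condition forces DP to be normal to GP, so D = P + (0, 9) = (-41.70, 9.000). On A1, P sits at bearing -90° from D; a 111° counterclockwise sweep puts E at bearing 21°, so E = D + 9.0·(cos 21°, sin 21°) = (-33.30, 12.23). The tangent condition forces DE to be normal to EH, so EH runs along (−sin 21°, cos 21°); with |EH| = 27.3, H = (-43.08, 37.71). So H.x = -43.08.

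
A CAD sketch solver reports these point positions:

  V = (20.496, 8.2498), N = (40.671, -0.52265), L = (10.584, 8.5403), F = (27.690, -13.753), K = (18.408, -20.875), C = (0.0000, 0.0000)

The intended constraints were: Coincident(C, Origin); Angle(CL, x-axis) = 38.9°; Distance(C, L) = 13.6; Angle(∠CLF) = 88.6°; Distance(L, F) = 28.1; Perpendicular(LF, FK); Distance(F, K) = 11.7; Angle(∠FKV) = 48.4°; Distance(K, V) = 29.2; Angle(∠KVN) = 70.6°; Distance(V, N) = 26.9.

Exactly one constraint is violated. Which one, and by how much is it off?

Distance(V, N) = 26.9 — off by 4.90.

C = (0.00, 0.00) ✓; CL at 38.90° ✓; |CL| = 13.60 ✓; ∠CLF = 88.60° ✓; |LF| = 28.10 ✓; ∠(LF, FK) = 90.00° ✓; |FK| = 11.70 ✓; ∠FKV = 48.40° ✓; |KV| = 29.20 ✓; ∠KVN = 70.60° ✓; |VN| = 22.00 ✗.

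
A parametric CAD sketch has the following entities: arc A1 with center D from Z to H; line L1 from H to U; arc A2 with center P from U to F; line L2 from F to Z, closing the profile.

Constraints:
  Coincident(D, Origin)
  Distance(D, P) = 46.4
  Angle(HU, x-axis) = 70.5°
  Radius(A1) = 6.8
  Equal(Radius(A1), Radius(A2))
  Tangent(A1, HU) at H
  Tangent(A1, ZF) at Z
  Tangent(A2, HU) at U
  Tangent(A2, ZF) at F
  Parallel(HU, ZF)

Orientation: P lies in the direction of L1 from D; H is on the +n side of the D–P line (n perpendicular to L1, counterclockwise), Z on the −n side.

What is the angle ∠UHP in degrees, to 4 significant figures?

8.337°

Tangency of A1 to both parallel lines with radius 6.8 puts H and Z at D ± 6.8·n: H = (-6.410, 2.270), Z = (6.410, -2.270). Equal radii place U and F the same way about P: U = P + 6.8·n = (9.079, 46.01), F = P − 6.8·n = (21.90, 41.47). Then cos ∠UHP = HU·HP / (|HU||HP|), giving 8.337°.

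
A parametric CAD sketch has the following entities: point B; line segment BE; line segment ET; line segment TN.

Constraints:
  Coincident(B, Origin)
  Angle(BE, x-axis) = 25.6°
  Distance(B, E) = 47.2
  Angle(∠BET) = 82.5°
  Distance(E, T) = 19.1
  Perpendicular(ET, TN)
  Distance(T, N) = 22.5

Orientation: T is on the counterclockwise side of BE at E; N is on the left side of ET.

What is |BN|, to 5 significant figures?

27.527

B is at the origin; BE runs at 25.6° with length 47.2, so E = 47.2·(cos 25.6°, sin 25.6°) = (42.566, 20.394). ∠BET = 82.5°, so ET runs at 25.6° + (180° − 82.5°) = 123.10° from the x-axis; with |ET| = 19.1, T = E + 19.1·(cos 123.10°, sin 123.10°) = (32.136, 36.395). ET ⟂ TN; with |TN| = 22.5 on the left of ET, N = T + 22.5·(-0.83772, -0.54610) = (13.287, 24.108). Then |BN| = |N − B| = 27.527.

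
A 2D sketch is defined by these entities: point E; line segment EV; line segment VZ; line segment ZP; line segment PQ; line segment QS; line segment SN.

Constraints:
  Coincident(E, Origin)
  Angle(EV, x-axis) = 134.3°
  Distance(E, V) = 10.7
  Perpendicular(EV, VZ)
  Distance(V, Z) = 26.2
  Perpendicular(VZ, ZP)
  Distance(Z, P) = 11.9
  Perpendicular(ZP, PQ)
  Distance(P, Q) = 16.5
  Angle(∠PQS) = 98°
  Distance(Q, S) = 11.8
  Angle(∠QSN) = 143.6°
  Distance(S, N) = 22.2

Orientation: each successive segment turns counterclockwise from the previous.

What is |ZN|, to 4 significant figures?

20.75

E is at the origin; EV runs at 134.3° with length 10.7, so V = (-7.473, 7.658). The perpendicularity gives VZ at right angles to EV, so VZ runs at -135.7°; with |VZ| = 26.2, Z = (-26.22, -10.64). VZ ⟂ ZP, so ZP runs at -45.70°; with |ZP| = 11.9, P = (-17.91, -19.16). ZP is perpendicular to PQ, so PQ runs at 44.30°; with |PQ| = 16.5, Q = (-6.104, -7.633). ∠PQS = 98.0° gives QS at 126.3° from the x-axis; with |QS| = 11.8, S = (-13.09, 1.876). ∠QSN = 143.6° gives SN at 162.7° from the x-axis; with |SN| = 22.2, N = (-34.29, 8.478). Then |ZN| = |N − Z| = 20.75.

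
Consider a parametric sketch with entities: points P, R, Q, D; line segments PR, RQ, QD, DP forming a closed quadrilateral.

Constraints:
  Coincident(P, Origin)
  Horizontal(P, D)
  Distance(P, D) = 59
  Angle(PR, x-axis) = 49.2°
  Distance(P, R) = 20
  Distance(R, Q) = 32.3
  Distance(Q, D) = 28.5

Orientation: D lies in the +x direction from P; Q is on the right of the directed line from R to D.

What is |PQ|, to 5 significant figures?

34.242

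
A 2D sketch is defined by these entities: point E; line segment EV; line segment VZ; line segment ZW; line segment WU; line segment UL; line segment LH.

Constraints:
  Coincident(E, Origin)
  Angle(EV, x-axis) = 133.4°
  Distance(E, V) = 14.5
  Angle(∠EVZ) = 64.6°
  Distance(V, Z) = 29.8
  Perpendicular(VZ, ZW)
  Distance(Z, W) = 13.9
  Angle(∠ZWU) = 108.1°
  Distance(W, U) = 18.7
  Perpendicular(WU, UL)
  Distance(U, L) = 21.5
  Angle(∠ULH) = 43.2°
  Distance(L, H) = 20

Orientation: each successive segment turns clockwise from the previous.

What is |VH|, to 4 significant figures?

24.55

E is at the origin; EV runs at 133.4° with length 14.5, so V = (-9.963, 10.54). ∠EVZ = 64.6° gives VZ at 18.00° from the x-axis; with |VZ| = 29.8, Z = (18.38, 19.74). The perpendicularity gives ZW at right angles to VZ, so ZW runs at -72.00°; with |ZW| = 13.9, W = (22.67, 6.524). ∠ZWU = 108.1° gives WU at -143.9° from the x-axis; with |WU| = 18.7, U = (7.565, -4.494). WU ⟂ UL, so UL runs at 126.1°; with |UL| = 21.5, L = (-5.103, 12.88). ∠ULH = 43.2° gives LH at -10.70° from the x-axis; with |LH| = 20.0, H = (14.55, 9.165). Then |VH| = |H − V| = 24.55.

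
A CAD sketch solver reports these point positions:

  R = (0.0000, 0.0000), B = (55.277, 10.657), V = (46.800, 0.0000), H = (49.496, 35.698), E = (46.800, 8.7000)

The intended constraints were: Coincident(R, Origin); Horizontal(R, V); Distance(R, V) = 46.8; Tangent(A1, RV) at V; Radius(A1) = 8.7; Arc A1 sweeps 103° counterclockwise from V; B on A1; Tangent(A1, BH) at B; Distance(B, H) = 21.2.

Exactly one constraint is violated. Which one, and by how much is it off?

Distance(B, H) = 21.2 — off by 4.50.

R = (0.00, 0.00) ✓; R.y = 0.00, V.y = 0.00 ✓; |RV| = 46.80 ✓; ∠(EV, VR) = 90.00° ✓; |EV| = 8.700 ✓; bearing(E→B) − bearing(E→V) = 103.0° ✓; |EB| = 8.700 ✓; ∠(EB, BH) = 90.00° ✓; |BH| = 25.70 ✗.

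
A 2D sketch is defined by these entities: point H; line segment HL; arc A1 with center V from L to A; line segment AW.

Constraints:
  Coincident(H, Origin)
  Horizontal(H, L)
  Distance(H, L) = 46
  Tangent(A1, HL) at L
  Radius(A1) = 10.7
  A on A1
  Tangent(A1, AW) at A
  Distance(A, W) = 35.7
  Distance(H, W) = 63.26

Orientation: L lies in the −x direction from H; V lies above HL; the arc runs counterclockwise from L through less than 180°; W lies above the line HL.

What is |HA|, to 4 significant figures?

37.60

H is at the origin; H and L share the same y with |HL| = 46.0 and L on the −x side, so L = (-46.00, 0.000). The tangent condition forces VL to be normal to HL, so V = L + (0, 10.7) = (-46.00, 10.70). Since VA ⟂ AW (tangency), |VW| = √(10.7² + 35.7²) = 37.27 regardless of where A sits on A1. So W lies on both circle(H, 63.26) and circle(V, 37.27); the above-HL intersection is W = (-41.55, 47.70). A is the foot of the tangent from W: A = (-35.46, 12.53).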